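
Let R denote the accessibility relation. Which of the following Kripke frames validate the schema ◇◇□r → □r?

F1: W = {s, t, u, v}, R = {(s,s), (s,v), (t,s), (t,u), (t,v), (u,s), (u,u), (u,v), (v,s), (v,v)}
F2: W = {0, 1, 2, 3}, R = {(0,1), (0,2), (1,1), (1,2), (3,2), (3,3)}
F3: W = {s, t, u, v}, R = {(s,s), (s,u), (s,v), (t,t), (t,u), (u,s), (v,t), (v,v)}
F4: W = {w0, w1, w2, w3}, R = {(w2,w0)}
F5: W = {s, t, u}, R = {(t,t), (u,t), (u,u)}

F4

The schema corresponds to a generalized confluence (Geach) condition: ∀x ∀y ∀z ((xR²y ∧ xRz) → ∃w (yRw ∧ z = w)).
F1: fails — tR²s, tRu but no w with sRw and u=w.
F2: fails — 0R²2, 0R1 but no w with 2Rw and 1=w.
F3: fails — sR²t, sRs but no w with tRw and s=w.
F4: holds.
F5: fails — uR²t, uRu but no w with tRw and u=w.
Valid on: F4.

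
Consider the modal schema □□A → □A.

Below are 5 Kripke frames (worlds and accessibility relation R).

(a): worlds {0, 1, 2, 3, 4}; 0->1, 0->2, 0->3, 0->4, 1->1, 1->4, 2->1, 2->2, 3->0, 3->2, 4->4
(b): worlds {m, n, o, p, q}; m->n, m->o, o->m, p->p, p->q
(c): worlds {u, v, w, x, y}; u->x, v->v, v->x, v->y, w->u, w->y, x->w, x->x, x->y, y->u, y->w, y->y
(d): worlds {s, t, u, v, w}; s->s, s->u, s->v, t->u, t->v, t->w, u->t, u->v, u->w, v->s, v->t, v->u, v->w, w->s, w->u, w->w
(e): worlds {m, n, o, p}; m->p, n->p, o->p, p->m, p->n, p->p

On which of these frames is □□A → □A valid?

(c), (d), (e)

This is the axiom for density; its first-order frame correspondent is ∀x ∀y (Rxy → ∃z (Rxz ∧ Rzy)).
(a): fails — R03 but no z with R0z and Rz3.
(b): fails — Rom but no z with Roz and Rzm.
(c): condition met.
(d): condition met.
(e): condition met.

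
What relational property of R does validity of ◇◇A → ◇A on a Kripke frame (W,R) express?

transitivity: ∀x ∀y ∀z (Rxy ∧ Ryz → Rxz)

Replacing A by ¬A and contraposing gives the equivalent schema □A → □□A.
Suppose □A→□□A is valid. Take Rxy, Ryz and set V(A)={w : Rxw}. Then □A at x, so □□A at x, so □A at y, so A at z, i.e. Rxz.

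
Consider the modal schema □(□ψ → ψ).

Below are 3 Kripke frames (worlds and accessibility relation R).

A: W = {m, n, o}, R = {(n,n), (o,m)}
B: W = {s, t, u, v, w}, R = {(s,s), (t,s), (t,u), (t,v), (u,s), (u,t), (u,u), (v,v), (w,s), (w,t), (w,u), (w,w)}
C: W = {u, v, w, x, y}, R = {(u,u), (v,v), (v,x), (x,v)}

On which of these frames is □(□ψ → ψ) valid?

none

Frame correspondent (Sahlqvist): ∀x ∀y (Rxy → Ryy) — i.e. shift-reflexivity.
A: fails — Rom but not Rmm.
B: fails — Rwt but not Rtt.
C: fails — Rvx but not Rxx.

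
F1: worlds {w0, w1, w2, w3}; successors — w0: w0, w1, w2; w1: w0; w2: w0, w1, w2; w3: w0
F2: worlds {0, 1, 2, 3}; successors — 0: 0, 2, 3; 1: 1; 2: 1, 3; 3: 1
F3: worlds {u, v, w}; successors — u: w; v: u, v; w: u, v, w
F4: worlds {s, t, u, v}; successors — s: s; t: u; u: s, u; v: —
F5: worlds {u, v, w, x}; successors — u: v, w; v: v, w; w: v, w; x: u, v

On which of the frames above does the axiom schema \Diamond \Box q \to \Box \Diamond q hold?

The schema corresponds to convergence: \forall x \forall y \forall z (Rxy \wedge Rxz \to \exists w (Ryw \wedge Rzw)).
F1: condition met.
F2: fails — R00 and R03 but 0 and 3 have no common successor.
F3: fails — Rvv and Rvu but v and u have no common successor.
F4: condition met.
F5: condition met.
Valid on: F1, F4, F5.

F1, F4, F5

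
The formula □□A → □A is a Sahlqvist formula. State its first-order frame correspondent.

Density

This is the C4 axiom.
It corresponds to density: ∀x ∀y (Rxy → ∃z (Rxz ∧ Rzy)).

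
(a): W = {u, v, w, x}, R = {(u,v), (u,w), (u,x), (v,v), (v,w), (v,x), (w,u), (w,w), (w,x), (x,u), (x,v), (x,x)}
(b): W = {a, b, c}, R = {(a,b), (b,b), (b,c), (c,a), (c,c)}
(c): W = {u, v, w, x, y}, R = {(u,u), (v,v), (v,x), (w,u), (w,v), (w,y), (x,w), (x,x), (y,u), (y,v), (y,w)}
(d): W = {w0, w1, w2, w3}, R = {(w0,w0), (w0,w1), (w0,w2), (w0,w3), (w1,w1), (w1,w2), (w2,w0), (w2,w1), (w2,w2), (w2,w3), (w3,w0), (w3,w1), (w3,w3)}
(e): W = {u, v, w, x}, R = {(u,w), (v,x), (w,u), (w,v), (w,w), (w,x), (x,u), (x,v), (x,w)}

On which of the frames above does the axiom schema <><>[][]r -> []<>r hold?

(a), (b), (d)

This is the axiom for a generalized confluence (Geach) condition; its first-order frame correspondent is forall x forall y forall z ((x R^2 y & xRz) -> exists w (y R^2 w & zRw)).
(a): ✓.
(b): ✓.
(c): fails — wR²u, wRv but no t with uR²t and vRt.
(d): ✓.
(e): fails — wR²v, wRv but no t with vR²t and vRt.
Valid on: (a), (b), (d).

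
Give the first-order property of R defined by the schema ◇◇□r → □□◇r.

∀x ∀y ∀z ((xR²y ∧ xR²z) → ∃w (yRw ∧ zRw))

This is a Sahlqvist (Geach-type) schema ◇^2□^1r → □^2◇^1r.
Minimal-valuation argument: fix x; take any y with xR^2y and any z with xR^2z. Set V(r) to the set of worlds R-reachable from y in exactly 1 step. Then □^1r holds at y, so the antecedent holds at x; validity forces ◇^1r at z, giving a w with zR^1w and yR^1w.
First-order correspondent: ∀x ∀y ∀z ((xR²y ∧ xR²z) → ∃w (yRw ∧ zRw)).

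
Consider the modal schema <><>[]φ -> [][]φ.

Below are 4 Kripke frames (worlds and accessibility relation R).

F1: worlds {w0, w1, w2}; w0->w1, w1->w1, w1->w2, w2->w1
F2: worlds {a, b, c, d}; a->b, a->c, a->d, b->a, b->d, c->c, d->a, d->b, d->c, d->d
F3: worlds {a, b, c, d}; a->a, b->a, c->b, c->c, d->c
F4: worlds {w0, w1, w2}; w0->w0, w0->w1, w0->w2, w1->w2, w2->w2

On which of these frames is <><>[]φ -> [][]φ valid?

none

This is the axiom for a generalized confluence (Geach) condition; its first-order frame correspondent is forall x forall y forall z ((x R^2 y & x R^2 z) -> exists w (yRw & z = w)).
F1: fails — w0R²w2, w0R²w2 but no w with w2Rw and w2=w.
F2: fails — aR²a, aR²a but no w with aRw and a=w.
F3: fails — cR²a, cR²b but no w with aRw and b=w.
F4: fails — w0R²w1, w0R²w0 but no w with w1Rw and w0=w.
Valid on no frame.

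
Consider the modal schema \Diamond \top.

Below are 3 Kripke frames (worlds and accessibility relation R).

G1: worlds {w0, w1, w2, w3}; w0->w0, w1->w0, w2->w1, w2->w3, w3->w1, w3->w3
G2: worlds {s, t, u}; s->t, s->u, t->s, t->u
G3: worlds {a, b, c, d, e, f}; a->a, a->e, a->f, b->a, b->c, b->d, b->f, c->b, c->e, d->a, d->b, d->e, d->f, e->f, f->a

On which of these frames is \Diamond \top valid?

This is the axiom for seriality; its first-order frame correspondent is \forall x \exists y Rxy.
G1: satisfies the condition.
G2: fails — world u has no successor.
G3: satisfies the condition.
Valid on: G1, G3.

G1, G3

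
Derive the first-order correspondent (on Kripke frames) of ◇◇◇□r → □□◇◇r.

∀x ∀y ∀z ((xR³y ∧ xR²z) → ∃w (yRw ∧ zR²w))

This is a Sahlqvist (Geach-type) schema ◇^3□^1r → □^2◇^2r.
Minimal-valuation argument: fix x; take any y with xR^3y and any z with xR^2z. Set V(r) to the set of worlds R-reachable from y in exactly 1 step. Then □^1r holds at y, so the antecedent holds at x; validity forces ◇^2r at z, giving a w with zR^2w and yR^1w.
First-order correspondent: ∀x ∀y ∀z ((xR³y ∧ xR²z) → ∃w (yRw ∧ zR²w)).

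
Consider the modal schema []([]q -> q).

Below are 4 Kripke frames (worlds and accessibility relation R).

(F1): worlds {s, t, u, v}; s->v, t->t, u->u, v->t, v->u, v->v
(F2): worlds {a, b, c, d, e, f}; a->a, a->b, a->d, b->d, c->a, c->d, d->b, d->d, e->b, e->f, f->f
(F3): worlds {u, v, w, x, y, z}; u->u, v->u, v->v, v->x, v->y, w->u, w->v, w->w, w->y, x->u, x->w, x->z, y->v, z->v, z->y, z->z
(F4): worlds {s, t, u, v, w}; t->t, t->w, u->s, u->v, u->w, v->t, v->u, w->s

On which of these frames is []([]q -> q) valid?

(F1)

This is the axiom for shift-reflexivity; its first-order frame correspondent is forall x forall y (Rxy -> Ryy).
(F1): satisfies the condition.
(F2): fails — Reb but not Rbb.
(F3): fails — Rvx but not Rxx.
(F4): fails — Ruv but not Rvv.
Valid on: (F1).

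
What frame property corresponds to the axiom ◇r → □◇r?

The Euclidean property

Suppose ◇r→□◇r is valid. Take Rxy, Rxz and set V(r)={y}. Then ◇r at x, so □◇r at x, so ◇r at z, so some w with Rzw has r; w=y, i.e. Rzy. By symmetry of the argument, Ryz.
The converse is a direct semantic check.
Frame condition: ∀x ∀y ∀z (Rxy ∧ Rxz → Ryz).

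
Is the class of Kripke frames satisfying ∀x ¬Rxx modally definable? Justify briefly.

Not modally definable

If a class were modally definable it would be closed under surjective bounded morphisms (Goldblatt–Thomason).
The 3-cycle (worlds s,t,u with s→t→u→s) is irreflexive, and the map sending every world to a single reflexive point • is a surjective bounded morphism (forth: every edge maps to (•,•); back: every world has a successor). So any modal formula valid on the 3-cycle is also valid on the reflexive point, which is not irreflexive.
Hence irreflexivity is not modally definable.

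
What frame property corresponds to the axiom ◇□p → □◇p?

Suppose ◇□p→□◇p is valid. Take Rxy, Rxz and set V(p)={w : Ryw}. Then □p at y so ◇□p at x, so □◇p at x, so ◇p at z, giving w with Rzw and Ryw.

convergence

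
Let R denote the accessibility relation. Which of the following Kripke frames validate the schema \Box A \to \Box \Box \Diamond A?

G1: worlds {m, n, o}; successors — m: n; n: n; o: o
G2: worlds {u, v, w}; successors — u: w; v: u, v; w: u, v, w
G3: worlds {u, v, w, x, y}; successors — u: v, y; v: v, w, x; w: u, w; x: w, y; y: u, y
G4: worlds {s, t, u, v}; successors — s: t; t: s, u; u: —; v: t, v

Frame correspondent (Sahlqvist): \forall x \forall z (x R^2 z \to \exists w (xRw \wedge zRw)) — i.e. a generalized confluence (Geach) condition.
G1: ✓.
G2: fails — uR²v but no t with uRt and vRt.
G3: fails — uR²w but no t with uRt and wRt.
G4: fails — sR²u but no w with sRw and uRw.

G1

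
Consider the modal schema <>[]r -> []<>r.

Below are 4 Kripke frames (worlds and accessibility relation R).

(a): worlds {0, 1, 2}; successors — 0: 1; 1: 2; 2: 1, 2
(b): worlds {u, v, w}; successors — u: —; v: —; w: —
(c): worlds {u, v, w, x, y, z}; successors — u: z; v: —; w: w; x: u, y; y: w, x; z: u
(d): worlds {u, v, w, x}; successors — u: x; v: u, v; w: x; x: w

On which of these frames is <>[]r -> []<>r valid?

(a), (b)

Frame correspondent (Sahlqvist): forall x forall y forall z (Rxy & Rxz -> exists w (Ryw & Rzw)) — i.e. convergence.
(a): ✓.
(b): ✓.
(c): fails — Rxu and Rxy but u and y have no common successor.
(d): fails — Rvv and Rvu but v and u have no common successor.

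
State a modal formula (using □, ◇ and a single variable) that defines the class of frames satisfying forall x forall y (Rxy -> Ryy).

□(□p → p)

This is shift-reflexivity; the standard corresponding axiom is T□: □(□p → p).
Suppose □(□p→p) is valid. Take Rxy and set V(p)={w : Ryw}. Then at y, □p holds; since □(□p→p) at x, □p→p at y, so p at y, i.e. Ryy.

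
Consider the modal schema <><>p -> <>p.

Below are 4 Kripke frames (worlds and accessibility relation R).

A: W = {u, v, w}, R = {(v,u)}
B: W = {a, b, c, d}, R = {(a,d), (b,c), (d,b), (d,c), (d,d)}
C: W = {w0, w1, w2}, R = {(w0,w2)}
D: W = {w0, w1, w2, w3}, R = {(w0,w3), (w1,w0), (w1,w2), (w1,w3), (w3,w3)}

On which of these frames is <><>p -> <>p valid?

A, C, D

The schema corresponds to a generalized confluence (Geach) condition: forall x forall y (x R^2 y -> exists w (y = w & xRw)).
A: satisfies the condition.
B: fails — aR²b but no w with b=w and aRw.
C: satisfies the condition.
D: satisfies the condition.
Valid on: A, C, D.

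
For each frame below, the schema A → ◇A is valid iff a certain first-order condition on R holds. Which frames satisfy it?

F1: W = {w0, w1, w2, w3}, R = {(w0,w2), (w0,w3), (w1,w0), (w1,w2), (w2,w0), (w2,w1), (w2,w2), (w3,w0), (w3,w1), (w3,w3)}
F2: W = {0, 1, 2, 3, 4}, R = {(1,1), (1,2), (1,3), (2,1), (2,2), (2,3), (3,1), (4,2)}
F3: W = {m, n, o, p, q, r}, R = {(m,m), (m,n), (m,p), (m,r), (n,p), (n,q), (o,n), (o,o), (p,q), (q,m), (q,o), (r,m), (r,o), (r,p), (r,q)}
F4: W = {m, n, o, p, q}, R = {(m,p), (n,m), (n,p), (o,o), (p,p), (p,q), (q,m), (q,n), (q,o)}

The schema corresponds to reflexivity: ∀x Rxx.
F1: fails — world w0 does not see itself.
F2: fails — world 0 does not see itself.
F3: fails — world n does not see itself.
F4: fails — world m does not see itself.
Valid on no frame.

none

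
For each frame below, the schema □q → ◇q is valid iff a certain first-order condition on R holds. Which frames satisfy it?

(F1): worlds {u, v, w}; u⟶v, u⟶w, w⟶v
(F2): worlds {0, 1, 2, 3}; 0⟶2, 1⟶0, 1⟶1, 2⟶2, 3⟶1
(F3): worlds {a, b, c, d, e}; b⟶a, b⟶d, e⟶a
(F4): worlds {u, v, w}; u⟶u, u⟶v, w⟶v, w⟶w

Frame correspondent (Sahlqvist): ∀x ∃y Rxy — i.e. seriality.
(F1): fails — world v has no successor.
(F2): satisfies the condition.
(F3): fails — world a has no successor.
(F4): fails — world v has no successor.
Valid on: (F2).

(F2)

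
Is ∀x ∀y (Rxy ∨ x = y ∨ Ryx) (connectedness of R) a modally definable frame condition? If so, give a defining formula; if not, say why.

Not modally definable

Any modally definable frame class is closed under disjoint unions.
Take 4 disjoint single-world reflexive frames: each is trivially connected, but their disjoint union has 4 worlds with no edge between distinct components, so it is not connected.
So the class is not modally definable.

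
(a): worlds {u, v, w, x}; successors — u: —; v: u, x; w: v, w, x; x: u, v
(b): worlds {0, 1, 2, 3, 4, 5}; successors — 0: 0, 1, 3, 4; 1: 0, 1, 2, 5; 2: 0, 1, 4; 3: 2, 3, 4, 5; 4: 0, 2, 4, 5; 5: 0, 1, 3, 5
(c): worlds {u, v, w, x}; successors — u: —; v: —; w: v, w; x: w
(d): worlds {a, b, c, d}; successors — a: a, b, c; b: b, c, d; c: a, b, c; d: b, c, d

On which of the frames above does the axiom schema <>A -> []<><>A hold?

(b), (d)

Frame correspondent (Sahlqvist): forall x forall y forall z ((xRy & xRz) -> exists w (y = w & z R^2 w)) — i.e. a generalized confluence (Geach) condition.
(a): fails — vRu, vRu but no t with u=t and uR²t.
(b): condition met.
(c): fails — wRv, wRv but no t with v=t and vR²t.
(d): condition met.
Valid on: (b), (d).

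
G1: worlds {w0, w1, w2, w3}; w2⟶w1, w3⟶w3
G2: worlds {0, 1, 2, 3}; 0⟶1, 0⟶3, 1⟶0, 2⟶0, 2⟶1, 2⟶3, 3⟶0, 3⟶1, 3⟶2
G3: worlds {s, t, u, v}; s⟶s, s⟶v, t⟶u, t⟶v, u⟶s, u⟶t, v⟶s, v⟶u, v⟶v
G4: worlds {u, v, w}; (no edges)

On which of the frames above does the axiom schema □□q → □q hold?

G4

The schema corresponds to density: ∀x ∀y (Rxy → ∃z (Rxz ∧ Rzy)).
G1: fails — Rw2w1 but no z with Rw2z and Rzw1.
G2: fails — R10 but no z with R1z and Rz0.
G3: fails — Rut but no z with Ruz and Rzt.
G4: ✓.
Valid on: G4.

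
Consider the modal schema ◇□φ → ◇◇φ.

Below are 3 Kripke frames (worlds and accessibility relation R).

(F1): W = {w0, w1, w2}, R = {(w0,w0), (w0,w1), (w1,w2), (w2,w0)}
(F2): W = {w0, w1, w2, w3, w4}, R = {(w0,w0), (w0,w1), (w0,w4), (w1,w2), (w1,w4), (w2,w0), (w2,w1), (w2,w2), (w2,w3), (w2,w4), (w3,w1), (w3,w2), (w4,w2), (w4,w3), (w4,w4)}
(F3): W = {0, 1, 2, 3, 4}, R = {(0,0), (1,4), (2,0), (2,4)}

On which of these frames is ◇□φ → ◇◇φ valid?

(F1), (F2)

Frame correspondent (Sahlqvist): ∀x ∀y (xRy → ∃w (yRw ∧ xR²w)) — i.e. a generalized confluence (Geach) condition.
(F1): condition met.
(F2): condition met.
(F3): fails — 1R4 but no w with 4Rw and 1R²w.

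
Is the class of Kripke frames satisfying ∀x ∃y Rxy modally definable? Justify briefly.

This is a Sahlqvist condition; the D axiom □p → ◇p defines it.

Definable; □p → ◇p defines it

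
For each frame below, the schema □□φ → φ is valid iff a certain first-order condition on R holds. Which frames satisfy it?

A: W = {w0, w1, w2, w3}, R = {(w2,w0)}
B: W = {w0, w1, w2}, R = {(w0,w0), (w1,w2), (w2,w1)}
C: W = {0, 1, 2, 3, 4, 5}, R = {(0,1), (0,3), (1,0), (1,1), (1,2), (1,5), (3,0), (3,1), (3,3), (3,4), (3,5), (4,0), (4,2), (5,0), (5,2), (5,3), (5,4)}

The schema corresponds to a generalized confluence (Geach) condition: ∀x ∃w (xR²w ∧ x = w).
A: fails — at w0 but no w with w0R²w and w0=w.
B: condition met.
C: fails — at 2 but no w with 2R²w and 2=w.

B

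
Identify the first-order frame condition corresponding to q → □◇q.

Symmetry

Suppose q→□◇q is valid. Take Rxy and set V(q)={x}. Then q at x, so □◇q at x, so ◇q at y, so some z with Ryz has q; z=x, i.e. Ryx.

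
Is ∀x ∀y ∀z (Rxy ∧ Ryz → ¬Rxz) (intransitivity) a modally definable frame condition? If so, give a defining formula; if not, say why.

No

If a class were modally definable it would be closed under surjective bounded morphisms (Goldblatt–Thomason).
The 7-cycle (worlds s,t,u,v,w,x,y with s→t→u→v→w→x→y→s) is intransitive. Mapping every world to a single reflexive point • is a surjective bounded morphism; the reflexive point is not intransitive (R••∧R•• but R••).
So the class is not modally definable.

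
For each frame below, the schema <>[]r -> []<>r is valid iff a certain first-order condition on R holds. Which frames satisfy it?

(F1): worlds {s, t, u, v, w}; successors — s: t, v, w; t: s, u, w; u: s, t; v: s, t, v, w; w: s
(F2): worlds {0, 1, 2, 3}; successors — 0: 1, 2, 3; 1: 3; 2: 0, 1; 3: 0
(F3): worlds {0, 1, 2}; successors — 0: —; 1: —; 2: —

The schema corresponds to convergence: forall x forall y forall z (Rxy & Rxz -> exists w (Ryw & Rzw)).
(F1): fails — Rts and Rtw but s and w have no common successor.
(F2): fails — R02 and R01 but 2 and 1 have no common successor.
(F3): holds.

(F3)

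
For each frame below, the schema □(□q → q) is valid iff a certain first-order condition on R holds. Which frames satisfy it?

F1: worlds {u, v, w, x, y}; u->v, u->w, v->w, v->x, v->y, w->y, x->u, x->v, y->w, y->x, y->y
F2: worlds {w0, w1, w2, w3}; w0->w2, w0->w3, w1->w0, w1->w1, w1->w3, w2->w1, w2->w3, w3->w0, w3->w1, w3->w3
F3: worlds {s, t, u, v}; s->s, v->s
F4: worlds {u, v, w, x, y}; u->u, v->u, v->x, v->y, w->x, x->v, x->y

Frame correspondent (Sahlqvist): ∀x ∀y (Rxy → Ryy) — i.e. shift-reflexivity.
F1: fails — Ruv but not Rvv.
F2: fails — Rw1w0 but not Rw0w0.
F3: ✓.
F4: fails — Rwx but not Rxx.
Valid on: F3.

F3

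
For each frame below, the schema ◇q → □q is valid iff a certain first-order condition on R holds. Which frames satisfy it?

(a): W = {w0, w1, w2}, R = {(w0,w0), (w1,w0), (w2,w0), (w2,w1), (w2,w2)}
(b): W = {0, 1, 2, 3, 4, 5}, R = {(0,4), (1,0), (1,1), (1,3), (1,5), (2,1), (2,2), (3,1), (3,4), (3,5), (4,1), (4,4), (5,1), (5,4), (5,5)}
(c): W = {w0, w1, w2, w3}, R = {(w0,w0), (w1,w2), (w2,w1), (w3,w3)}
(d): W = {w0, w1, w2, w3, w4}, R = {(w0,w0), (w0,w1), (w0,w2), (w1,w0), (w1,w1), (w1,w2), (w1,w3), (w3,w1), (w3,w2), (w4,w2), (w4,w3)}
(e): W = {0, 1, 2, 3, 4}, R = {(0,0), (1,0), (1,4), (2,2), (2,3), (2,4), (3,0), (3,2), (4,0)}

(c)

Frame correspondent (Sahlqvist): ∀x ∀y ∀z (Rxy ∧ Rxz → y = z) — i.e. partial functionality.
(a): fails — w2 sees both w0 and w1.
(b): fails — 1 sees both 0 and 1.
(c): ✓.
(d): fails — w0 sees both w0 and w1.
(e): fails — 1 sees both 0 and 4.
Valid on: (c).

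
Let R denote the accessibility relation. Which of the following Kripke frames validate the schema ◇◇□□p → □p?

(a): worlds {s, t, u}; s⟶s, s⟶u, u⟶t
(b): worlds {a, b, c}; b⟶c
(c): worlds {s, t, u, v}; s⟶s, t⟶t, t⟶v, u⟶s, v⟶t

(b), (c)

This is the axiom for a generalized confluence (Geach) condition; its first-order frame correspondent is ∀x ∀y ∀z ((xR²y ∧ xRz) → ∃w (yR²w ∧ z = w)).
(a): fails — sR²t, sRs but no w with tR²w and s=w.
(b): condition met.
(c): condition met.
Valid on: (b), (c).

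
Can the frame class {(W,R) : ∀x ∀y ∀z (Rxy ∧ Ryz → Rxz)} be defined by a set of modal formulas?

Yes, by □q → □□q

This is a Sahlqvist condition; the 4 axiom □q → □□q defines it.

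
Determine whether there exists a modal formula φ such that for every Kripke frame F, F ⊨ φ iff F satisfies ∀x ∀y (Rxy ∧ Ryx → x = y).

Any modally definable frame class is closed under surjective bounded morphisms.
The 8-cycle (worlds w0,w1,w2,w3,w4,w5,w6,w7 with w0→w1→w2→w3→w4→w5→w6→w7→w0) is antisymmetric. Sending even-indexed worlds to a and odd-indexed worlds to b is a surjective bounded morphism onto the two-world frame with a↔b, which is not antisymmetric.
So no modal formula (or set of formulas) defines exactly the antisymmetric frames.

No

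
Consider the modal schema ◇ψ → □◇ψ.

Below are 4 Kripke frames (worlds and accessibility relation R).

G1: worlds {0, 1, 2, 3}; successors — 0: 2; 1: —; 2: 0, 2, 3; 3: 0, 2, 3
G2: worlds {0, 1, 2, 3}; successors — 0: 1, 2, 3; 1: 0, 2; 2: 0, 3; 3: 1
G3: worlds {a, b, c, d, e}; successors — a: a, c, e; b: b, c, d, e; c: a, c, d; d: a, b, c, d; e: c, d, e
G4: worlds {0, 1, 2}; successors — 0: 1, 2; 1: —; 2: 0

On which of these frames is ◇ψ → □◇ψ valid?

none

Frame correspondent (Sahlqvist): ∀x ∀y ∀z (Rxy ∧ Rxz → Ryz) — i.e. the Euclidean property.
G1: fails — R20 and R23 but not R03.
G2: fails — R02 and R02 but not R22.
G3: fails — Rae and Raa but not Rea.
G4: fails — R01 and R01 but not R11.
Valid on no frame.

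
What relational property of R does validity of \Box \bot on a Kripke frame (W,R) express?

emptiness of R: \forall x \forall y \neg Rxy

□⊥ is valid iff no world has any successor (otherwise □⊥ fails at any world with one).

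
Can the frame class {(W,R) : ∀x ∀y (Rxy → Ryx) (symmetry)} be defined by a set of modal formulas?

Yes — defined by q → □◇q

Yes: it is symmetry, defined by the B schema q → □◇q.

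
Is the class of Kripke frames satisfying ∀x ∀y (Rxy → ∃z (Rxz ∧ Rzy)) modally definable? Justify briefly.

Yes — defined by □□q → □q

The condition is density. A defining modal formula is □□q → □q.
Suppose □□q→□q is valid. Take Rxy and set V(q)={w : xR²w}. Then □□q at x, so □q at x, so q at y, i.e. ∃z(Rxz∧Rzy).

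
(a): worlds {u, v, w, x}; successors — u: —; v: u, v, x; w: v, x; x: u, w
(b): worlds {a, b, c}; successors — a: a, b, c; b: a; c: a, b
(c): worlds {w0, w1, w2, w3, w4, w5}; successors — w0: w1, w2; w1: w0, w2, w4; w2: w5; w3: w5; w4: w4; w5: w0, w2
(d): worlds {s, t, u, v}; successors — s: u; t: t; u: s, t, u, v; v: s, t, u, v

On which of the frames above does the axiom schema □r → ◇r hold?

(b), (c), (d)

Frame correspondent (Sahlqvist): ∀x ∃y Rxy — i.e. seriality.
(a): fails — world u has no successor.
(b): ✓.
(c): ✓.
(d): ✓.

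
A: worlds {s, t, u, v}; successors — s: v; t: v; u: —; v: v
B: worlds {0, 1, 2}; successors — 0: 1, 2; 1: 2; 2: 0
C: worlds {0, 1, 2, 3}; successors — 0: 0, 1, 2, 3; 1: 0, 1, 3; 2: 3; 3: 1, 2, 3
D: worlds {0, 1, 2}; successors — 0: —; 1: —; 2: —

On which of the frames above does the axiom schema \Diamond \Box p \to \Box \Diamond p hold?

The schema corresponds to convergence: \forall x \forall y \forall z (Rxy \wedge Rxz \to \exists w (Ryw \wedge Rzw)).
A: ✓.
B: fails — R01 and R02 but 1 and 2 have no common successor.
C: ✓.
D: ✓.
Valid on: A, C, D.

A, C, D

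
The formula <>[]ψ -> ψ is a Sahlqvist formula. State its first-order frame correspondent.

This is frame-equivalent to ψ → □◇ψ (substitute ¬ψ for ψ and contrapose).
Suppose ψ→□◇ψ is valid. Take Rxy and set V(ψ)={x}. Then ψ at x, so □◇ψ at x, so ◇ψ at y, so some z with Ryz has ψ; z=x, i.e. Ryx.
Conversely, on a frame with symmetry the schema holds at every world under every valuation.
Frame condition: forall x forall y (Rxy -> Ryx).

Symmetry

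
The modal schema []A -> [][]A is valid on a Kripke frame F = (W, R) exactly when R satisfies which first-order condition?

Suppose □A→□□A is valid. Take Rxy, Ryz and set V(A)={w : Rxw}. Then □A at x, so □□A at x, so □A at y, so A at z, i.e. Rxz.
Conversely, any frame satisfying forall x forall y forall z (Rxy & Ryz -> Rxz) validates the schema.
So the correspondent is transitivity.

Transitivity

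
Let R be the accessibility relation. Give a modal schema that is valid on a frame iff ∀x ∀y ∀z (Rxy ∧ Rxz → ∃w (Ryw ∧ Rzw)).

◇□ψ → □◇ψ

This is convergence; the standard corresponding axiom is .2: ◇□ψ → □◇ψ.
Suppose ◇□ψ→□◇ψ is valid. Take Rxy, Rxz and set V(ψ)={w : Ryw}. Then □ψ at y so ◇□ψ at x, so □◇ψ at x, so ◇ψ at z, giving w with Rzw and Ryw.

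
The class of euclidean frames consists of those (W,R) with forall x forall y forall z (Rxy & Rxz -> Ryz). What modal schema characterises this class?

◇q → □◇q

A defining formula is ◇q → □◇q (the 5 axiom).
Suppose ◇q→□◇q is valid. Take Rxy, Rxz and set V(q)={y}. Then ◇q at x, so □◇q at x, so ◇q at z, so some w with Rzw has q; w=y, i.e. Rzy. By symmetry of the argument, Ryz.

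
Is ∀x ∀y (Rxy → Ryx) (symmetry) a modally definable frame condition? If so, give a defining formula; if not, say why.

Yes, by p → □◇p

Yes: it is symmetry, defined by the B schema p → □◇p.
Suppose p→□◇p is valid. Take Rxy and set V(p)={x}. Then p at x, so □◇p at x, so ◇p at y, so some z with Ryz has p; z=x, i.e. Ryx.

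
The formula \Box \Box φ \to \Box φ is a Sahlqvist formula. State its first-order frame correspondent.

Suppose □□φ→□φ is valid. Take Rxy and set V(φ)={w : xR²w}. Then □□φ at x, so □φ at x, so φ at y, i.e. ∃z(Rxz∧Rzy).

Density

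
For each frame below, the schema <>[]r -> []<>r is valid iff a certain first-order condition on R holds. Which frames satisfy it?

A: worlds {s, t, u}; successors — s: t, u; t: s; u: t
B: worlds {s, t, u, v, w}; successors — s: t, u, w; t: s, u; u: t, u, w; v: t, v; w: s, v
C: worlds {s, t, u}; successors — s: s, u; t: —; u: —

none

The schema corresponds to convergence: forall x forall y forall z (Rxy & Rxz -> exists w (Ryw & Rzw)).
A: fails — Rsu and Rst but u and t have no common successor.
B: fails — Rsw and Rsu but w and u have no common successor.
C: fails — Rsu and Rsu but u and u have no common successor.
Valid on no frame.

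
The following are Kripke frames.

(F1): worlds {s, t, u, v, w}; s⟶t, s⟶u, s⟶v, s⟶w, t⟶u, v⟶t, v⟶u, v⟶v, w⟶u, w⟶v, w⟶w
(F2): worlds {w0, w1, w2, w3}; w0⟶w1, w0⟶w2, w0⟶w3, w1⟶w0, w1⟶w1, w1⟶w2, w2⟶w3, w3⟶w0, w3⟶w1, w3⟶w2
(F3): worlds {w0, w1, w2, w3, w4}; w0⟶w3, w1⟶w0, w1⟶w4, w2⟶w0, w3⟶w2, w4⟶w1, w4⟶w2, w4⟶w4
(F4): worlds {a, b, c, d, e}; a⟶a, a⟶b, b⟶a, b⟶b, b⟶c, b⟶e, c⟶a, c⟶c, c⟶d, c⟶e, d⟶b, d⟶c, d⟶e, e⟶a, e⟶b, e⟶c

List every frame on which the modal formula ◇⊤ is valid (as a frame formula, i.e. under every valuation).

Frame correspondent (Sahlqvist): ∀x ∃y Rxy — i.e. seriality.
(F1): fails — world u has no successor.
(F2): condition met.
(F3): condition met.
(F4): condition met.
Valid on: (F2), (F3), (F4).

(F2), (F3), (F4)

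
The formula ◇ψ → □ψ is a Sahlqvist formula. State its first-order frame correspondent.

Suppose ◇ψ→□ψ is valid. Take Rxy, Rxz and set V(ψ)={y}. Then ◇ψ at x, so □ψ at x, so ψ at z, i.e. z=y.
Conversely, any frame satisfying ∀x ∀y ∀z (Rxy ∧ Rxz → y = z) validates the schema.
So the correspondent is partial functionality.

partial functionality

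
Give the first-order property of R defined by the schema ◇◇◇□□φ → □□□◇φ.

This is a Sahlqvist (Geach-type) schema ◇^3□^2φ → □^3◇^1φ.
Minimal-valuation argument: fix x; take any y with xR^3y and any z with xR^3z. Set V(φ) to the set of worlds R-reachable from y in exactly 2 steps. Then □^2φ holds at y, so the antecedent holds at x; validity forces ◇^1φ at z, giving a w with zR^1w and yR^2w.
First-order correspondent: ∀x ∀y ∀z ((xR³y ∧ xR³z) → ∃w (yR²w ∧ zRw)).

∀x ∀y ∀z ((xR³y ∧ xR³z) → ∃w (yR²w ∧ zRw))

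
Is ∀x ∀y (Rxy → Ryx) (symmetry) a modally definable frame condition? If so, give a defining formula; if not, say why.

The condition is symmetry. A defining modal formula is r → □◇r.

Yes — defined by r → □◇r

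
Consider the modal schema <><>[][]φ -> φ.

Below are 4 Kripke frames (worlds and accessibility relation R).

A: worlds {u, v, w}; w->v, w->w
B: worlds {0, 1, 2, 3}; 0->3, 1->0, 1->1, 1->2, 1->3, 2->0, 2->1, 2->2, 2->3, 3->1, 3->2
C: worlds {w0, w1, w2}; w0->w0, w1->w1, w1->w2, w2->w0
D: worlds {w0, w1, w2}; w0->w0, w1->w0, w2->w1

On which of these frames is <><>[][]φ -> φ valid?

none

This is the axiom for a generalized confluence (Geach) condition; its first-order frame correspondent is forall x forall y (x R^2 y -> exists w (y R^2 w & x = w)).
A: fails — wR²v but no t with vR²t and w=t.
B: fails — 3R²0 but no w with 0R²w and 3=w.
C: fails — w1R²w0 but no w with w0R²w and w1=w.
D: fails — w1R²w0 but no w with w0R²w and w1=w.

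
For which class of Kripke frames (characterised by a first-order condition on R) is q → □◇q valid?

Suppose q→□◇q is valid. Take Rxy and set V(q)={x}. Then q at x, so □◇q at x, so ◇q at y, so some z with Ryz has q; z=x, i.e. Ryx.

Symmetry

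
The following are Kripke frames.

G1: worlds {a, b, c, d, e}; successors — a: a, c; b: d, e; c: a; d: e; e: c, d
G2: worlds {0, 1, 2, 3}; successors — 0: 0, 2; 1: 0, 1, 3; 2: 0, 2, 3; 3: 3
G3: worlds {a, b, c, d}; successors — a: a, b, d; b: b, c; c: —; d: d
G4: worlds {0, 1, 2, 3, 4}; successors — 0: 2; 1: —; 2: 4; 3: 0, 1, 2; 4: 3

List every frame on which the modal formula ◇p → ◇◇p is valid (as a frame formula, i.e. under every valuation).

This is the axiom for a generalized confluence (Geach) condition; its first-order frame correspondent is ∀x ∀y (xRy → ∃w (y = w ∧ xR²w)).
G1: fails — dRe but no w with e=w and dR²w.
G2: ✓.
G3: ✓.
G4: fails — 0R2 but no w with 2=w and 0R²w.

G2, G3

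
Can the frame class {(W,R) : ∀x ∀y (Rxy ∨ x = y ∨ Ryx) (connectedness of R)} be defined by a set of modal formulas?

Not definable by any modal formula

Modal frame validity is preserved under disjoint unions.
Take 4 disjoint single-world reflexive frames: each is trivially connected, but their disjoint union has 4 worlds with no edge between distinct components, so it is not connected.
So the class is not modally definable.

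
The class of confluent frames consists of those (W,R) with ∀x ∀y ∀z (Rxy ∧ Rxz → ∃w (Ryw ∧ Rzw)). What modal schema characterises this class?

The condition is convergence. The .2 schema ◇□s → □◇s defines it.
Suppose ◇□s→□◇s is valid. Take Rxy, Rxz and set V(s)={w : Ryw}. Then □s at y so ◇□s at x, so □◇s at x, so ◇s at z, giving w with Rzw and Ryw.

◇□s → □◇s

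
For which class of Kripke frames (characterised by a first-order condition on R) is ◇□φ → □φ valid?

This is a form of the 5 axiom.
It corresponds to the Euclidean property: ∀x ∀y ∀z (Rxy ∧ Rxz → Ryz).

The Euclidean property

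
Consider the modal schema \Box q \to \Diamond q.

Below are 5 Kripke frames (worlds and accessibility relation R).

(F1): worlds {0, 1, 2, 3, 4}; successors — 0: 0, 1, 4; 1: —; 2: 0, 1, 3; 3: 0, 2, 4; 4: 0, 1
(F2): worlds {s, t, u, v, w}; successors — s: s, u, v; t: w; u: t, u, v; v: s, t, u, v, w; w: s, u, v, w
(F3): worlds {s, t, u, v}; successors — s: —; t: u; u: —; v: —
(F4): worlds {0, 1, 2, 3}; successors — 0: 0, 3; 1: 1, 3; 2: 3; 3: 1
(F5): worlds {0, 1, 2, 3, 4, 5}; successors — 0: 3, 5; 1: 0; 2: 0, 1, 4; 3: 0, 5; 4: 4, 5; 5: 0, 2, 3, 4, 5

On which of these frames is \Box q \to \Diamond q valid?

(F2), (F4), (F5)

This is the axiom for seriality; its first-order frame correspondent is \forall x \exists y Rxy.
(F1): fails — world 1 has no successor.
(F2): holds.
(F3): fails — world s has no successor.
(F4): holds.
(F5): holds.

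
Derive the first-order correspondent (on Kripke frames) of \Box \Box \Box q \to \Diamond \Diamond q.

\forall x \exists w (x R^3 w \wedge x R^2 w)

This is a Sahlqvist (Geach-type) schema ◇^0□^3q → □^0◇^2q.
First-order correspondent: \forall x \exists w (x R^3 w \wedge x R^2 w).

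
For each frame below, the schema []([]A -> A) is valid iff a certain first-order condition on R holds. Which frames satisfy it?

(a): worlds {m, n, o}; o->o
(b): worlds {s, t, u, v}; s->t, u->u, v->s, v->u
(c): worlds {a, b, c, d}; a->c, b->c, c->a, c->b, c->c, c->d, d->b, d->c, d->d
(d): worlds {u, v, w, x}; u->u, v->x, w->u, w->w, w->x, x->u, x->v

Frame correspondent (Sahlqvist): forall x forall y (Rxy -> Ryy) — i.e. shift-reflexivity.
(a): holds.
(b): fails — Rvs but not Rss.
(c): fails — Rcb but not Rbb.
(d): fails — Rwx but not Rxx.
Valid on: (a).

(a)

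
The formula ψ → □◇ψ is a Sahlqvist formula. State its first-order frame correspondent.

Suppose ψ→□◇ψ is valid. Take Rxy and set V(ψ)={x}. Then ψ at x, so □◇ψ at x, so ◇ψ at y, so some z with Ryz has ψ; z=x, i.e. Ryx.

symmetry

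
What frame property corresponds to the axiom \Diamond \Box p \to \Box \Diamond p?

Suppose ◇□p→□◇p is valid. Take Rxy, Rxz and set V(p)={w : Ryw}. Then □p at y so ◇□p at x, so □◇p at x, so ◇p at z, giving w with Rzw and Ryw.

convergence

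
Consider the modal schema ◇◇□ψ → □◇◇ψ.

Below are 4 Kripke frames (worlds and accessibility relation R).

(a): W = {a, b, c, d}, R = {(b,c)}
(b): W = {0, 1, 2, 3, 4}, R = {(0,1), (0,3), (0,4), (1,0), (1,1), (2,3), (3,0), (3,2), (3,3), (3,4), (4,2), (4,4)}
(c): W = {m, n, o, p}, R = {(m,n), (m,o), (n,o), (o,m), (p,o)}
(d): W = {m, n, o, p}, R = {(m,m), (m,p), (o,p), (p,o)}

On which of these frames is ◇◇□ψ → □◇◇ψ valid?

(a)

Frame correspondent (Sahlqvist): ∀x ∀y ∀z ((xR²y ∧ xRz) → ∃w (yRw ∧ zR²w)) — i.e. a generalized confluence (Geach) condition.
(a): condition met.
(b): fails — 0R²1, 0R4 but no w with 1Rw and 4R²w.
(c): fails — mR²m, mRn but no w with mRw and nR²w.
(d): fails — mR²p, mRp but no w with pRw and pR²w.
Valid on: (a).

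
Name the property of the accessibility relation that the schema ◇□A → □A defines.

Replacing A by ¬A and contraposing gives the equivalent schema ◇A → □◇A.
Suppose ◇A→□◇A is valid. Take Rxy, Rxz and set V(A)={y}. Then ◇A at x, so □◇A at x, so ◇A at z, so some w with Rzw has A; w=y, i.e. Rzy. By symmetry of the argument, Ryz.

the Euclidean property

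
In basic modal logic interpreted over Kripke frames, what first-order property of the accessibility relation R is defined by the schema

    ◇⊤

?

seriality: ∀x ∃y Rxy

This schema is equivalent to the D axiom □ψ → ◇ψ.
It corresponds to seriality: ∀x ∃y Rxy.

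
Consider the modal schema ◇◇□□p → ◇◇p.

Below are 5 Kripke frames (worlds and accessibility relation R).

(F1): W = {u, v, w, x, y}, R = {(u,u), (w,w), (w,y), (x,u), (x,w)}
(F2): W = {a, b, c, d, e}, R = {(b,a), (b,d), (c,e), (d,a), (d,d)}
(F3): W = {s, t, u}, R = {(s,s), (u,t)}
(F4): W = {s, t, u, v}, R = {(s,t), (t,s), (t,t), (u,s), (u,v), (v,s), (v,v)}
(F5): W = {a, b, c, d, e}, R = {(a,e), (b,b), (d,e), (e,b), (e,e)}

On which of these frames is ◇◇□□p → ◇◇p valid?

(F3), (F4), (F5)

The schema corresponds to a generalized confluence (Geach) condition: ∀x ∀y (xR²y → ∃w (yR²w ∧ xR²w)).
(F1): fails — wR²y but no t with yR²t and wR²t.
(F2): fails — bR²a but no w with aR²w and bR²w.
(F3): ✓.
(F4): ✓.
(F5): ✓.
Valid on: (F3), (F4), (F5).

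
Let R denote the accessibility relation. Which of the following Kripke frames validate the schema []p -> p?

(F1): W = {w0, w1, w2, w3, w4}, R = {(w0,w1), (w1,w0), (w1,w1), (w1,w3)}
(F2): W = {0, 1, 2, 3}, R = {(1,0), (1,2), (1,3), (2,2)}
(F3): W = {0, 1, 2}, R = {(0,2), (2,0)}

The schema corresponds to reflexivity: forall x Rxx.
(F1): fails — world w0 does not see itself.
(F2): fails — world 0 does not see itself.
(F3): fails — world 0 does not see itself.

none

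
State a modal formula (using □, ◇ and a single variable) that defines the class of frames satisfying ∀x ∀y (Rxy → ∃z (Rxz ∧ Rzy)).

The condition is density. The C4 schema □□q → □q defines it.
Suppose □□q→□q is valid. Take Rxy and set V(q)={w : xR²w}. Then □□q at x, so □q at x, so q at y, i.e. ∃z(Rxz∧Rzy).

□□q → □q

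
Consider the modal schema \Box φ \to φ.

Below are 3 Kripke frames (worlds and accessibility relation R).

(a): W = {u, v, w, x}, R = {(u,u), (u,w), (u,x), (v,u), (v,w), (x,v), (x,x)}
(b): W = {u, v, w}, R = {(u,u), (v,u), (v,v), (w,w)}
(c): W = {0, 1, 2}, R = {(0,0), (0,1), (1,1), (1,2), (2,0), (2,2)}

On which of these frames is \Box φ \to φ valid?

The schema corresponds to reflexivity: \forall x Rxx.
(a): fails — world v does not see itself.
(b): holds.
(c): holds.
Valid on: (b), (c).

(b), (c)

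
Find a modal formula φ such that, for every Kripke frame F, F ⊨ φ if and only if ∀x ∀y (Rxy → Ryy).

This is shift-reflexivity; the standard corresponding axiom is T□: □(□r → r).
Suppose □(□r→r) is valid. Take Rxy and set V(r)={w : Ryw}. Then at y, □r holds; since □(□r→r) at x, □r→r at y, so r at y, i.e. Ryy.

□(□r → r)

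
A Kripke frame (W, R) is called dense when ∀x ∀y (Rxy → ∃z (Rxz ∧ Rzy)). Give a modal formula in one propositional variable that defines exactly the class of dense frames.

This is density; the standard corresponding axiom is C4: □□ψ → □ψ.
Suppose □□ψ→□ψ is valid. Take Rxy and set V(ψ)={w : xR²w}. Then □□ψ at x, so □ψ at x, so ψ at y, i.e. ∃z(Rxz∧Rzy).

□□ψ → □ψ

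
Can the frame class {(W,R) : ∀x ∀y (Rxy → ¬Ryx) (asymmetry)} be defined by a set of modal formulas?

Any modally definable frame class is closed under surjective bounded morphisms.
The 4-cycle (worlds a,b,c,d with a→b→c→d→a) is asymmetric. Mapping every world to a single reflexive point • is a surjective bounded morphism, and the reflexive point is not asymmetric (R•• but asymmetry requires ¬R••).
So no modal formula (or set of formulas) defines exactly the asymmetric frames.

Not modally definable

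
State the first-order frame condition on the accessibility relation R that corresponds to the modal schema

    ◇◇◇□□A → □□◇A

∀x ∀y ∀z ((xR³y ∧ xR²z) → ∃w (yR²w ∧ zRw))

This is a Sahlqvist (Geach-type) schema ◇^3□^2A → □^2◇^1A.
Minimal-valuation argument: fix x; take any y with xR^3y and any z with xR^2z. Set V(A) to the set of worlds R-reachable from y in exactly 2 steps. Then □^2A holds at y, so the antecedent holds at x; validity forces ◇^1A at z, giving a w with zR^1w and yR^2w.
First-order correspondent: ∀x ∀y ∀z ((xR³y ∧ xR²z) → ∃w (yR²w ∧ zRw)).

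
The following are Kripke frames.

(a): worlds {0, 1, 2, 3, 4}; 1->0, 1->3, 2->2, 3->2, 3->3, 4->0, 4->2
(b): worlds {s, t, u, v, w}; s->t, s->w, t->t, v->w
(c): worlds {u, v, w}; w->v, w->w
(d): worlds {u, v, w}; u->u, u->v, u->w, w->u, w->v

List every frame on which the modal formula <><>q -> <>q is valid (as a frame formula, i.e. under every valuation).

This is the axiom for transitivity; its first-order frame correspondent is forall x forall y forall z (Rxy & Ryz -> Rxz).
(a): fails — R13 and R32 but not R12.
(b): condition met.
(c): condition met.
(d): fails — Rwu and Ruw but not Rww.
Valid on: (b), (c).

(b), (c)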